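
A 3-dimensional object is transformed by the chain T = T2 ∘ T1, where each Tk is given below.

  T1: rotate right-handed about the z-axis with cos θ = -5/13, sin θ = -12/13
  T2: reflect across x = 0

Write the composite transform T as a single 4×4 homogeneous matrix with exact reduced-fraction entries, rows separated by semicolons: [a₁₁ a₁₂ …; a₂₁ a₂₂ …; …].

T = [5/13 -12/13 0 0; -12/13 -5/13 0 0; 0 0 1 0; 0 0 0 1]

T1 = [-5/13 12/13 0 0; -12/13 -5/13 0 0; 0 0 1 0; 0 0 0 1]
T2·T1 = [5/13 -12/13 0 0; -12/13 -5/13 0 0; 0 0 1 0; 0 0 0 1]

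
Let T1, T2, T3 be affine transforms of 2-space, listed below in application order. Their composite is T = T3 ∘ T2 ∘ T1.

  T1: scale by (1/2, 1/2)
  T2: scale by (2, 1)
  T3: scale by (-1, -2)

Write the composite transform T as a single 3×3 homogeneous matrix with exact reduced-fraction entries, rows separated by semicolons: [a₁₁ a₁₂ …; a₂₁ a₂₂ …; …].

T = [-1 0 0; 0 -1 0; 0 0 1]

T1 = [1/2 0 0; 0 1/2 0; 0 0 1]
T2·T1 = [1 0 0; 0 1/2 0; 0 0 1]
T3·…·T1 = [-1 0 0; 0 -1 0; 0 0 1]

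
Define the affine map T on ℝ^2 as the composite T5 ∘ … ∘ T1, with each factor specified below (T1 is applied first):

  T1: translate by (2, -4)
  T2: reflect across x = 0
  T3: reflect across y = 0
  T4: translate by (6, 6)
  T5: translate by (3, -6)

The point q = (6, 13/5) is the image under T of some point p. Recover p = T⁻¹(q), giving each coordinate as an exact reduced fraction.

p = (1, 7/5)

T1 = [1 0 2; 0 1 -4; 0 0 1]
T2·T1 = [-1 0 -2; 0 1 -4; 0 0 1]
T3·…·T1 = [-1 0 -2; 0 -1 4; 0 0 1]
T4·…·T1 = [-1 0 4; 0 -1 10; 0 0 1]
T5·…·T1 = [-1 0 7; 0 -1 4; 0 0 1]
det M = 1; M⁻¹ = [-1 0 7; 0 -1 4; 0 0 1]
M⁻¹ · (6, 13/5)ᵀ = (1, 7/5)ᵀ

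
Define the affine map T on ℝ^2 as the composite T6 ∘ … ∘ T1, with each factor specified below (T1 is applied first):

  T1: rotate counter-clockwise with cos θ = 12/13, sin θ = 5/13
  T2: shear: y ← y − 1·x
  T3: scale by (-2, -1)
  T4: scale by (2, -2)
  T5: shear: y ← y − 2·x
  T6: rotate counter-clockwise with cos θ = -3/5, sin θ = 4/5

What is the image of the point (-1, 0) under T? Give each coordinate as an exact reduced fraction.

T(p) = (184/65, 438/65)

T1 rotate counter-clockwise with cos θ = 12/13, sin θ = 5/13: (-1, 0) → (-12/13, -5/13)
T2 shear: y ← y − 1·x: (-12/13, -5/13) → (-12/13, 7/13)
T3 scale by (-2, -1): (-12/13, 7/13) → (24/13, -7/13)
T4 scale by (2, -2): (24/13, -7/13) → (48/13, 14/13)
T5 shear: y ← y − 2·x: (48/13, 14/13) → (48/13, -82/13)
T6 rotate counter-clockwise with cos θ = -3/5, sin θ = 4/5: (48/13, -82/13) → (184/65, 438/65)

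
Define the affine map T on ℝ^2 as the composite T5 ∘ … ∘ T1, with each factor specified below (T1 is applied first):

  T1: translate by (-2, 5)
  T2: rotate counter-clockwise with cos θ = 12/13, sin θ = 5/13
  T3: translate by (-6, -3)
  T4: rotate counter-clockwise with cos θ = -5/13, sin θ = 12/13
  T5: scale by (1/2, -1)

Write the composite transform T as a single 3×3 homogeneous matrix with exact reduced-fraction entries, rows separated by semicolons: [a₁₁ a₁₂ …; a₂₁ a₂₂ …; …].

T = [-60/169 -119/338 503/338; -119/169 120/169 1579/169; 0 0 1]

T1 = [1 0 -2; 0 1 5; 0 0 1]
T2·T1 = [12/13 -5/13 -49/13; 5/13 12/13 50/13; 0 0 1]
T3·…·T1 = [12/13 -5/13 -127/13; 5/13 12/13 11/13; 0 0 1]
T4·…·T1 = [-120/169 -119/169 503/169; 119/169 -120/169 -1579/169; 0 0 1]
T5·…·T1 = [-60/169 -119/338 503/338; -119/169 120/169 1579/169; 0 0 1]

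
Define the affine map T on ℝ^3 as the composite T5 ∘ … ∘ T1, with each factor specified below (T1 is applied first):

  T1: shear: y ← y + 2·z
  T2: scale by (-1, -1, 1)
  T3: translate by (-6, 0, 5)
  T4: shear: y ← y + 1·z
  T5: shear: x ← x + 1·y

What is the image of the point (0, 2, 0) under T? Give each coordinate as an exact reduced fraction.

T1 shear: y ← y + 2·z: (0, 2, 0) → (0, 2, 0)
T2 scale by (-1, -1, 1): (0, 2, 0) → (0, -2, 0)
T3 translate by (-6, 0, 5): (0, -2, 0) → (-6, -2, 5)
T4 shear: y ← y + 1·z: (-6, -2, 5) → (-6, 3, 5)
T5 shear: x ← x + 1·y: (-6, 3, 5) → (-3, 3, 5)

T(p) = (-3, 3, 5)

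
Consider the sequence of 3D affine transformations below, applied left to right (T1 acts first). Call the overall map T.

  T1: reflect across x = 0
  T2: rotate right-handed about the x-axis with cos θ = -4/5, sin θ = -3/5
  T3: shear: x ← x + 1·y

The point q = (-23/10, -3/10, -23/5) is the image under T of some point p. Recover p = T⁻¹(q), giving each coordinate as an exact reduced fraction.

p = (2, 3, 7/2)

T1 = [-1 0 0 0; 0 1 0 0; 0 0 1 0; 0 0 0 1]
T2·T1 = [-1 0 0 0; 0 -4/5 3/5 0; 0 -3/5 -4/5 0; 0 0 0 1]
T3·…·T1 = [-1 -4/5 3/5 0; 0 -4/5 3/5 0; 0 -3/5 -4/5 0; 0 0 0 1]
det M = -1; M⁻¹ = [-1 1 0 0; 0 -4/5 -3/5 0; 0 3/5 -4/5 0; 0 0 0 1]
M⁻¹ · (-23/10, -3/10, -23/5)ᵀ = (2, 3, 7/2)ᵀ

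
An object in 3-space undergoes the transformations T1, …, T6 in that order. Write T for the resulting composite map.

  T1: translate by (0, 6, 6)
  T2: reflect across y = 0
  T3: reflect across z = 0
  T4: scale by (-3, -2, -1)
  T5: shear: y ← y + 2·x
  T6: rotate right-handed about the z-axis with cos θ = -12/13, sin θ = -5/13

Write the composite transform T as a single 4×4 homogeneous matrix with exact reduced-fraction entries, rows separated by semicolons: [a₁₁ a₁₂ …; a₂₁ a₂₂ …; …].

T1 = [1 0 0 0; 0 1 0 6; 0 0 1 6; 0 0 0 1]
T2·T1 = [1 0 0 0; 0 -1 0 -6; 0 0 1 6; 0 0 0 1]
T3·…·T1 = [1 0 0 0; 0 -1 0 -6; 0 0 -1 -6; 0 0 0 1]
T4·…·T1 = [-3 0 0 0; 0 2 0 12; 0 0 1 6; 0 0 0 1]
T5·…·T1 = [-3 0 0 0; -6 2 0 12; 0 0 1 6; 0 0 0 1]
T6·…·T1 = [6/13 10/13 0 60/13; 87/13 -24/13 0 -144/13; 0 0 1 6; 0 0 0 1]

T = [6/13 10/13 0 60/13; 87/13 -24/13 0 -144/13; 0 0 1 6; 0 0 0 1]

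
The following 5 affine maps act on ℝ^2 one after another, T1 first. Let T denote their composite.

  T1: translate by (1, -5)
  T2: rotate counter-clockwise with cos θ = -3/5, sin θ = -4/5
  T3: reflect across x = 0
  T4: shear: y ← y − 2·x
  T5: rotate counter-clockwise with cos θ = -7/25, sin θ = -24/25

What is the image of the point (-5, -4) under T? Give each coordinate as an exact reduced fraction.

T1 translate by (1, -5): (-5, -4) → (-4, -9)
T2 rotate counter-clockwise with cos θ = -3/5, sin θ = -4/5: (-4, -9) → (-24/5, 43/5)
T3 reflect across x = 0: (-24/5, 43/5) → (24/5, 43/5)
T4 shear: y ← y − 2·x: (24/5, 43/5) → (24/5, -1)
T5 rotate counter-clockwise with cos θ = -7/25, sin θ = -24/25: (24/5, -1) → (-288/125, -541/125)

T(p) = (-288/125, -541/125)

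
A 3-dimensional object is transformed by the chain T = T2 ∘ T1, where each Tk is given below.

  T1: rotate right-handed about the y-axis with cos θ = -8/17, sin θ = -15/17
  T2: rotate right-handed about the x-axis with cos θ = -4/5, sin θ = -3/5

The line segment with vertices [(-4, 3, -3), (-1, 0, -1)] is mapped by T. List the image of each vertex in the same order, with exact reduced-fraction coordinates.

T1 rotate right-handed about the y-axis with cos θ = -8/17, sin θ = -15/17: (-4, 3, -3) → (77/17, 3, -36/17); (-1, 0, -1) → (23/17, 0, -7/17)
T2 rotate right-handed about the x-axis with cos θ = -4/5, sin θ = -3/5: (77/17, 3, -36/17) → (77/17, -312/85, -9/85); (23/17, 0, -7/17) → (23/17, -21/85, 28/85)

image vertices: (77/17, -312/85, -9/85), (23/17, -21/85, 28/85)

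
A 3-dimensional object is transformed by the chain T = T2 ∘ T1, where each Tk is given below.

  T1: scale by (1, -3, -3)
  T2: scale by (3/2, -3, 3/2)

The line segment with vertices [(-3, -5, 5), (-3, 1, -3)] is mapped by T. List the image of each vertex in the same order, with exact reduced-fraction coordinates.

image vertices: (-9/2, -45, -45/2), (-9/2, 9, 27/2)

T1 scale by (1, -3, -3): (-3, -5, 5) → (-3, 15, -15); (-3, 1, -3) → (-3, -3, 9)
T2 scale by (3/2, -3, 3/2): (-3, 15, -15) → (-9/2, -45, -45/2); (-3, -3, 9) → (-9/2, 9, 27/2)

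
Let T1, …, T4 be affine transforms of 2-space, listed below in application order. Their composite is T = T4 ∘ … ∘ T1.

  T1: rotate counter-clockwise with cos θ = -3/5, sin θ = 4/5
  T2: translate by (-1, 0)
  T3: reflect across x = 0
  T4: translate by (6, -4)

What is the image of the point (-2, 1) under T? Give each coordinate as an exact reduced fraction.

T(p) = (33/5, -31/5)

T1 rotate counter-clockwise with cos θ = -3/5, sin θ = 4/5: (-2, 1) → (2/5, -11/5)
T2 translate by (-1, 0): (2/5, -11/5) → (-3/5, -11/5)
T3 reflect across x = 0: (-3/5, -11/5) → (3/5, -11/5)
T4 translate by (6, -4): (3/5, -11/5) → (33/5, -31/5)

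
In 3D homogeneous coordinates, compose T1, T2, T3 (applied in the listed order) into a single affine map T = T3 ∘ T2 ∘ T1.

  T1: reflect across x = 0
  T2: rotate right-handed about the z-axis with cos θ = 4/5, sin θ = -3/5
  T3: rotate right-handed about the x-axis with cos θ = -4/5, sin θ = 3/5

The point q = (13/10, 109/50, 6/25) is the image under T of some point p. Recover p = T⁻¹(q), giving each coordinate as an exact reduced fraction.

T1 = [-1 0 0 0; 0 1 0 0; 0 0 1 0; 0 0 0 1]
T2·T1 = [-4/5 3/5 0 0; 3/5 4/5 0 0; 0 0 1 0; 0 0 0 1]
T3·…·T1 = [-4/5 3/5 0 0; -12/25 -16/25 -3/5 0; 9/25 12/25 -4/5 0; 0 0 0 1]
det M = -1; M⁻¹ = [-4/5 -12/25 9/25 0; 3/5 -16/25 12/25 0; 0 -3/5 -4/5 0; 0 0 0 1]
M⁻¹ · (13/10, 109/50, 6/25)ᵀ = (-2, -1/2, -3/2)ᵀ

p = (-2, -1/2, -3/2)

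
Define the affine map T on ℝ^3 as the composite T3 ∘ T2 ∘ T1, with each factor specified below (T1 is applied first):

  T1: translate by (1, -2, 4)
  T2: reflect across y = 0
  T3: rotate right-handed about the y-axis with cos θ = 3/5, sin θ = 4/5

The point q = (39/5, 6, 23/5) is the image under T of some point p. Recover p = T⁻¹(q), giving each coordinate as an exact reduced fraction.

T1 = [1 0 0 1; 0 1 0 -2; 0 0 1 4; 0 0 0 1]
T2·T1 = [1 0 0 1; 0 -1 0 2; 0 0 1 4; 0 0 0 1]
T3·…·T1 = [3/5 0 4/5 19/5; 0 -1 0 2; -4/5 0 3/5 8/5; 0 0 0 1]
det M = -1; M⁻¹ = [3/5 0 -4/5 -1; 0 -1 0 2; 4/5 0 3/5 -4; 0 0 0 1]
M⁻¹ · (39/5, 6, 23/5)ᵀ = (0, -4, 5)ᵀ

p = (0, -4, 5)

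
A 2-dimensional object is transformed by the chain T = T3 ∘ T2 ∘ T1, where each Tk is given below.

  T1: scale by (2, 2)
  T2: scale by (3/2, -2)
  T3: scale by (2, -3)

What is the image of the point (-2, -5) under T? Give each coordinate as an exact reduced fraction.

T1 scale by (2, 2): (-2, -5) → (-4, -10)
T2 scale by (3/2, -2): (-4, -10) → (-6, 20)
T3 scale by (2, -3): (-6, 20) → (-12, -60)

T(p) = (-12, -60)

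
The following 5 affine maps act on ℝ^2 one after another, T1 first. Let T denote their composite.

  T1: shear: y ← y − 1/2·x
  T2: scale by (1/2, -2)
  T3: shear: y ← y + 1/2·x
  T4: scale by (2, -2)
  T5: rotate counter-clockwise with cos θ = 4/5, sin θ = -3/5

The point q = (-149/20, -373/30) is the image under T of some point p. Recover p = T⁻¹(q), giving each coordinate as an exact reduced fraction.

T1 = [1 0 0; -1/2 1 0; 0 0 1]
T2·T1 = [1/2 0 0; 1 -2 0; 0 0 1]
T3·…·T1 = [1/2 0 0; 5/4 -2 0; 0 0 1]
T4·…·T1 = [1 0 0; -5/2 4 0; 0 0 1]
T5·…·T1 = [-7/10 12/5 0; -13/5 16/5 0; 0 0 1]
det M = 4; M⁻¹ = [4/5 -3/5 0; 13/20 -7/40 0; 0 0 1]
M⁻¹ · (-149/20, -373/30)ᵀ = (3/2, -8/3)ᵀ

p = (3/2, -8/3)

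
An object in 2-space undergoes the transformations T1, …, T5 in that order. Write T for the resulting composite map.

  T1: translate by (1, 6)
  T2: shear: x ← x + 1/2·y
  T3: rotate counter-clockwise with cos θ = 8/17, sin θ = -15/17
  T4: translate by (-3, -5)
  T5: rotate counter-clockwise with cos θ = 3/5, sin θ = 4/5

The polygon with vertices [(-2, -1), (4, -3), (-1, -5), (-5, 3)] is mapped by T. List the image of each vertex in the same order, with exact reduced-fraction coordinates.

image vertices: (378/85, -117/170), (772/85, -583/170), (242/85, -763/170), (346/85, 581/170)

T1 translate by (1, 6): (-2, -1) → (-1, 5); (4, -3) → (5, 3); (-1, -5) → (0, 1); (-5, 3) → (-4, 9)
T2 shear: x ← x + 1/2·y: (-1, 5) → (3/2, 5); (5, 3) → (13/2, 3); (0, 1) → (1/2, 1); (-4, 9) → (1/2, 9)
T3 rotate counter-clockwise with cos θ = 8/17, sin θ = -15/17: (3/2, 5) → (87/17, 35/34); (13/2, 3) → (97/17, -147/34); (1/2, 1) → (19/17, 1/34); (1/2, 9) → (139/17, 129/34)
T4 translate by (-3, -5): (87/17, 35/34) → (36/17, -135/34); (97/17, -147/34) → (46/17, -317/34); (19/17, 1/34) → (-32/17, -169/34); (139/17, 129/34) → (88/17, -41/34)
T5 rotate counter-clockwise with cos θ = 3/5, sin θ = 4/5: (36/17, -135/34) → (378/85, -117/170); (46/17, -317/34) → (772/85, -583/170); (-32/17, -169/34) → (242/85, -763/170); (88/17, -41/34) → (346/85, 581/170)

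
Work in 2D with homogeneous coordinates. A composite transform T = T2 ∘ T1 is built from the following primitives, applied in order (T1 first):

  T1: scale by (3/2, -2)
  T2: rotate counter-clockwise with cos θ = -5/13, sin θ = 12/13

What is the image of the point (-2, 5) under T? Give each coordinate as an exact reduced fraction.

T1 scale by (3/2, -2): (-2, 5) → (-3, -10)
T2 rotate counter-clockwise with cos θ = -5/13, sin θ = 12/13: (-3, -10) → (135/13, 14/13)

T(p) = (135/13, 14/13)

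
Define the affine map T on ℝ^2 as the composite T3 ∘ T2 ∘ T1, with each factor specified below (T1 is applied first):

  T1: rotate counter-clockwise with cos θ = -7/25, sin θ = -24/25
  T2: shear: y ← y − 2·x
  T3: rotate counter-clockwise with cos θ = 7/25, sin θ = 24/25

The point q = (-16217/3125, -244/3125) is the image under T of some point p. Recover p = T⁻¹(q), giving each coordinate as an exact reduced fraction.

T1 = [-7/25 24/25 0; -24/25 -7/25 0; 0 0 1]
T2·T1 = [-7/25 24/25 0; -2/5 -11/5 0; 0 0 1]
T3·…·T1 = [191/625 1488/625 0; -238/625 191/625 0; 0 0 1]
det M = 1; M⁻¹ = [191/625 -1488/625 0; 238/625 191/625 0; 0 0 1]
M⁻¹ · (-16217/3125, -244/3125)ᵀ = (-7/5, -2)ᵀ

p = (-7/5, -2)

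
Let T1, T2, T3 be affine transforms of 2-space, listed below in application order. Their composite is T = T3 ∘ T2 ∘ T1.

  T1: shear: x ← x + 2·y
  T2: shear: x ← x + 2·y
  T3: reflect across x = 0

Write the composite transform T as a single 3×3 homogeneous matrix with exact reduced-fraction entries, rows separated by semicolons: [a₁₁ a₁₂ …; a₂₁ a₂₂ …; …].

T = [-1 -4 0; 0 1 0; 0 0 1]

T1 = [1 2 0; 0 1 0; 0 0 1]
T2·T1 = [1 4 0; 0 1 0; 0 0 1]
T3·…·T1 = [-1 -4 0; 0 1 0; 0 0 1]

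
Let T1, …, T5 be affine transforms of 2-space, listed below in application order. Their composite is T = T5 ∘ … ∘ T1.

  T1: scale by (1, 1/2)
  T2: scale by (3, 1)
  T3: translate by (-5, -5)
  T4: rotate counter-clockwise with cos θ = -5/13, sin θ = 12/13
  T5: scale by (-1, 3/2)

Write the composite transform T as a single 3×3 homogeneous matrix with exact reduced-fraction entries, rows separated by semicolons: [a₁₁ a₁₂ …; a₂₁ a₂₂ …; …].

T = [15/13 6/13 -85/13; 54/13 -15/52 -105/26; 0 0 1]

T1 = [1 0 0; 0 1/2 0; 0 0 1]
T2·T1 = [3 0 0; 0 1/2 0; 0 0 1]
T3·…·T1 = [3 0 -5; 0 1/2 -5; 0 0 1]
T4·…·T1 = [-15/13 -6/13 85/13; 36/13 -5/26 -35/13; 0 0 1]
T5·…·T1 = [15/13 6/13 -85/13; 54/13 -15/52 -105/26; 0 0 1]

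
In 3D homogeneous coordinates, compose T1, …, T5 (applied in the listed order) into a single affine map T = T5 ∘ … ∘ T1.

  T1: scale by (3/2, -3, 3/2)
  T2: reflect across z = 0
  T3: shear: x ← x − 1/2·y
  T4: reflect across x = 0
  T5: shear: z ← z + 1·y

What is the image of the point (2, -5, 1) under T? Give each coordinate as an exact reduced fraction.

T1 scale by (3/2, -3, 3/2): (2, -5, 1) → (3, 15, 3/2)
T2 reflect across z = 0: (3, 15, 3/2) → (3, 15, -3/2)
T3 shear: x ← x − 1/2·y: (3, 15, -3/2) → (-9/2, 15, -3/2)
T4 reflect across x = 0: (-9/2, 15, -3/2) → (9/2, 15, -3/2)
T5 shear: z ← z + 1·y: (9/2, 15, -3/2) → (9/2, 15, 27/2)

T(p) = (9/2, 15, 27/2)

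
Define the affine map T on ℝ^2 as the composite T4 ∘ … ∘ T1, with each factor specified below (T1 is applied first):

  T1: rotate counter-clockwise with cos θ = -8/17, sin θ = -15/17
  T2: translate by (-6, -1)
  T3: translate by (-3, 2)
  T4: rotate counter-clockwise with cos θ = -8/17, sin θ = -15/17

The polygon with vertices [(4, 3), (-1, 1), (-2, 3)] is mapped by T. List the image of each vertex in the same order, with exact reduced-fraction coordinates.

T1 rotate counter-clockwise with cos θ = -8/17, sin θ = -15/17: (4, 3) → (13/17, -84/17); (-1, 1) → (23/17, 7/17); (-2, 3) → (61/17, 6/17)
T2 translate by (-6, -1): (13/17, -84/17) → (-89/17, -101/17); (23/17, 7/17) → (-79/17, -10/17); (61/17, 6/17) → (-41/17, -11/17)
T3 translate by (-3, 2): (-89/17, -101/17) → (-140/17, -67/17); (-79/17, -10/17) → (-130/17, 24/17); (-41/17, -11/17) → (-92/17, 23/17)
T4 rotate counter-clockwise with cos θ = -8/17, sin θ = -15/17: (-140/17, -67/17) → (115/289, 2636/289); (-130/17, 24/17) → (1400/289, 1758/289); (-92/17, 23/17) → (1081/289, 1196/289)

image vertices: (115/289, 2636/289), (1400/289, 1758/289), (1081/289, 1196/289)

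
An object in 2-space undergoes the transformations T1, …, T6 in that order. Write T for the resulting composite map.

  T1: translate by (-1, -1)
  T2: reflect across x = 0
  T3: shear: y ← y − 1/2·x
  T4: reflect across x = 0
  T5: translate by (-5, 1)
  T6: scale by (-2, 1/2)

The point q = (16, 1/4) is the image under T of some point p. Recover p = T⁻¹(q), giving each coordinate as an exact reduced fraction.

T1 = [1 0 -1; 0 1 -1; 0 0 1]
T2·T1 = [-1 0 1; 0 1 -1; 0 0 1]
T3·…·T1 = [-1 0 1; 1/2 1 -3/2; 0 0 1]
T4·…·T1 = [1 0 -1; 1/2 1 -3/2; 0 0 1]
T5·…·T1 = [1 0 -6; 1/2 1 -1/2; 0 0 1]
T6·…·T1 = [-2 0 12; 1/4 1/2 -1/4; 0 0 1]
det M = -1; M⁻¹ = [-1/2 0 6; 1/4 2 -5/2; 0 0 1]
M⁻¹ · (16, 1/4)ᵀ = (-2, 2)ᵀ

p = (-2, 2)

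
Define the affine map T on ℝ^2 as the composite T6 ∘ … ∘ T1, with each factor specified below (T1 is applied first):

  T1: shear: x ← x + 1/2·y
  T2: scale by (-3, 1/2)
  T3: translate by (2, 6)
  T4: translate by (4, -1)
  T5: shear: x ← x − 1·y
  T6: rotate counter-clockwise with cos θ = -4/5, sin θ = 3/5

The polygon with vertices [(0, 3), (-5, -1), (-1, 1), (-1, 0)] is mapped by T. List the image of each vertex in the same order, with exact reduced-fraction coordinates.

T1 shear: x ← x + 1/2·y: (0, 3) → (3/2, 3); (-5, -1) → (-11/2, -1); (-1, 1) → (-1/2, 1); (-1, 0) → (-1, 0)
T2 scale by (-3, 1/2): (3/2, 3) → (-9/2, 3/2); (-11/2, -1) → (33/2, -1/2); (-1/2, 1) → (3/2, 1/2); (-1, 0) → (3, 0)
T3 translate by (2, 6): (-9/2, 3/2) → (-5/2, 15/2); (33/2, -1/2) → (37/2, 11/2); (3/2, 1/2) → (7/2, 13/2); (3, 0) → (5, 6)
T4 translate by (4, -1): (-5/2, 15/2) → (3/2, 13/2); (37/2, 11/2) → (45/2, 9/2); (7/2, 13/2) → (15/2, 11/2); (5, 6) → (9, 5)
T5 shear: x ← x − 1·y: (3/2, 13/2) → (-5, 13/2); (45/2, 9/2) → (18, 9/2); (15/2, 11/2) → (2, 11/2); (9, 5) → (4, 5)
T6 rotate counter-clockwise with cos θ = -4/5, sin θ = 3/5: (-5, 13/2) → (1/10, -41/5); (18, 9/2) → (-171/10, 36/5); (2, 11/2) → (-49/10, -16/5); (4, 5) → (-31/5, -8/5)

image vertices: (1/10, -41/5), (-171/10, 36/5), (-49/10, -16/5), (-31/5, -8/5)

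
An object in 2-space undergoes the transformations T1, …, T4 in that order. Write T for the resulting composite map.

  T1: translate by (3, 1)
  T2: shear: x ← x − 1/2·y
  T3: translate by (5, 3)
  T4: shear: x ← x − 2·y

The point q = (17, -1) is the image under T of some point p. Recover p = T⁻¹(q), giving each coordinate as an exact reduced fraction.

p = (5, -5)

T1 = [1 0 3; 0 1 1; 0 0 1]
T2·T1 = [1 -1/2 5/2; 0 1 1; 0 0 1]
T3·…·T1 = [1 -1/2 15/2; 0 1 4; 0 0 1]
T4·…·T1 = [1 -5/2 -1/2; 0 1 4; 0 0 1]
det M = 1; M⁻¹ = [1 5/2 -19/2; 0 1 -4; 0 0 1]
M⁻¹ · (17, -1)ᵀ = (5, -5)ᵀ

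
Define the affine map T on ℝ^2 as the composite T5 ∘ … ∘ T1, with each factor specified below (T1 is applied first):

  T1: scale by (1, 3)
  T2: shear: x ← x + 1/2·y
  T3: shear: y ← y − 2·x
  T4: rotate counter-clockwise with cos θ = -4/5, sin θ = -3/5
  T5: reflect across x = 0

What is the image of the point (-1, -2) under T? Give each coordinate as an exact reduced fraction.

T(p) = (-22/5, 4/5)

T1 scale by (1, 3): (-1, -2) → (-1, -6)
T2 shear: x ← x + 1/2·y: (-1, -6) → (-4, -6)
T3 shear: y ← y − 2·x: (-4, -6) → (-4, 2)
T4 rotate counter-clockwise with cos θ = -4/5, sin θ = -3/5: (-4, 2) → (22/5, 4/5)
T5 reflect across x = 0: (22/5, 4/5) → (-22/5, 4/5)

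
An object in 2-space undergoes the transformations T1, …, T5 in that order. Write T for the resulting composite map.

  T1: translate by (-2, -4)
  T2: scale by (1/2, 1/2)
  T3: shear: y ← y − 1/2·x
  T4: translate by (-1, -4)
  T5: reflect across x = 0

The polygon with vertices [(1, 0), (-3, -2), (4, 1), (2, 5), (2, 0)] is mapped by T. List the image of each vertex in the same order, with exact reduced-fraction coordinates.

T1 translate by (-2, -4): (1, 0) → (-1, -4); (-3, -2) → (-5, -6); (4, 1) → (2, -3); (2, 5) → (0, 1); (2, 0) → (0, -4)
T2 scale by (1/2, 1/2): (-1, -4) → (-1/2, -2); (-5, -6) → (-5/2, -3); (2, -3) → (1, -3/2); (0, 1) → (0, 1/2); (0, -4) → (0, -2)
T3 shear: y ← y − 1/2·x: (-1/2, -2) → (-1/2, -7/4); (-5/2, -3) → (-5/2, -7/4); (1, -3/2) → (1, -2); (0, 1/2) → (0, 1/2); (0, -2) → (0, -2)
T4 translate by (-1, -4): (-1/2, -7/4) → (-3/2, -23/4); (-5/2, -7/4) → (-7/2, -23/4); (1, -2) → (0, -6); (0, 1/2) → (-1, -7/2); (0, -2) → (-1, -6)
T5 reflect across x = 0: (-3/2, -23/4) → (3/2, -23/4); (-7/2, -23/4) → (7/2, -23/4); (0, -6) → (0, -6); (-1, -7/2) → (1, -7/2); (-1, -6) → (1, -6)

image vertices: (3/2, -23/4), (7/2, -23/4), (0, -6), (1, -7/2), (1, -6)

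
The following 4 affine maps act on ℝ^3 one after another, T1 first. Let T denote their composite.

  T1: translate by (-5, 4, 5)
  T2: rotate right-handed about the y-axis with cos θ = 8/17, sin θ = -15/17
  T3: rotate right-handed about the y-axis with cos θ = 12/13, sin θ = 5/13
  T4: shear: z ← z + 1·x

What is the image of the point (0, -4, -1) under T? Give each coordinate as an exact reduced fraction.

T(p) = (-1415/221, 0, -1431/221)

T1 translate by (-5, 4, 5): (0, -4, -1) → (-5, 0, 4)
T2 rotate right-handed about the y-axis with cos θ = 8/17, sin θ = -15/17: (-5, 0, 4) → (-100/17, 0, -43/17)
T3 rotate right-handed about the y-axis with cos θ = 12/13, sin θ = 5/13: (-100/17, 0, -43/17) → (-1415/221, 0, -16/221)
T4 shear: z ← z + 1·x: (-1415/221, 0, -16/221) → (-1415/221, 0, -1431/221)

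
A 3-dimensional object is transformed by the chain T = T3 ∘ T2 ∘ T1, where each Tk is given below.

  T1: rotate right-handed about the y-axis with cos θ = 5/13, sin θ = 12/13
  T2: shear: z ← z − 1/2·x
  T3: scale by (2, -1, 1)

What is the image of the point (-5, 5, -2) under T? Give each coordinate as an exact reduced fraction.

T1 rotate right-handed about the y-axis with cos θ = 5/13, sin θ = 12/13: (-5, 5, -2) → (-49/13, 5, 50/13)
T2 shear: z ← z − 1/2·x: (-49/13, 5, 50/13) → (-49/13, 5, 149/26)
T3 scale by (2, -1, 1): (-49/13, 5, 149/26) → (-98/13, -5, 149/26)

T(p) = (-98/13, -5, 149/26)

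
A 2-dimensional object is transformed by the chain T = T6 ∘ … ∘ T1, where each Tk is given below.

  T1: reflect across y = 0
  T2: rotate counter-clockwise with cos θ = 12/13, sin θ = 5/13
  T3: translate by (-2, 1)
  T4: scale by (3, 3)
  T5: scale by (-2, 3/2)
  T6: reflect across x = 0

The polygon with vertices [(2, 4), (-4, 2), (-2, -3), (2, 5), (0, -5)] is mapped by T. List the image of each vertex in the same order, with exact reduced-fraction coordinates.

T1 reflect across y = 0: (2, 4) → (2, -4); (-4, 2) → (-4, -2); (-2, -3) → (-2, 3); (2, 5) → (2, -5); (0, -5) → (0, 5)
T2 rotate counter-clockwise with cos θ = 12/13, sin θ = 5/13: (2, -4) → (44/13, -38/13); (-4, -2) → (-38/13, -44/13); (-2, 3) → (-3, 2); (2, -5) → (49/13, -50/13); (0, 5) → (-25/13, 60/13)
T3 translate by (-2, 1): (44/13, -38/13) → (18/13, -25/13); (-38/13, -44/13) → (-64/13, -31/13); (-3, 2) → (-5, 3); (49/13, -50/13) → (23/13, -37/13); (-25/13, 60/13) → (-51/13, 73/13)
T4 scale by (3, 3): (18/13, -25/13) → (54/13, -75/13); (-64/13, -31/13) → (-192/13, -93/13); (-5, 3) → (-15, 9); (23/13, -37/13) → (69/13, -111/13); (-51/13, 73/13) → (-153/13, 219/13)
T5 scale by (-2, 3/2): (54/13, -75/13) → (-108/13, -225/26); (-192/13, -93/13) → (384/13, -279/26); (-15, 9) → (30, 27/2); (69/13, -111/13) → (-138/13, -333/26); (-153/13, 219/13) → (306/13, 657/26)
T6 reflect across x = 0: (-108/13, -225/26) → (108/13, -225/26); (384/13, -279/26) → (-384/13, -279/26); (30, 27/2) → (-30, 27/2); (-138/13, -333/26) → (138/13, -333/26); (306/13, 657/26) → (-306/13, 657/26)

image vertices: (108/13, -225/26), (-384/13, -279/26), (-30, 27/2), (138/13, -333/26), (-306/13, 657/26)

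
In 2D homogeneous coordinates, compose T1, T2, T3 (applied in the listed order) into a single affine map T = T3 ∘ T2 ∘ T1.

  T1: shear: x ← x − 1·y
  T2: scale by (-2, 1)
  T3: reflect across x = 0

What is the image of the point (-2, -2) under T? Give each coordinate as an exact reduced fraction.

T(p) = (0, -2)

T1 shear: x ← x − 1·y: (-2, -2) → (0, -2)
T2 scale by (-2, 1): (0, -2) → (0, -2)
T3 reflect across x = 0: (0, -2) → (0, -2)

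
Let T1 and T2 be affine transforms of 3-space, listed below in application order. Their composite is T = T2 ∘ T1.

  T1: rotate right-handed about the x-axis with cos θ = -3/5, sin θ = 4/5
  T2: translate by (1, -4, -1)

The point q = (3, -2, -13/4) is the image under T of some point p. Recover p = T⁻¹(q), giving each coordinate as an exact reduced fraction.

T1 = [1 0 0 0; 0 -3/5 -4/5 0; 0 4/5 -3/5 0; 0 0 0 1]
T2·T1 = [1 0 0 1; 0 -3/5 -4/5 -4; 0 4/5 -3/5 -1; 0 0 0 1]
det M = 1; M⁻¹ = [1 0 0 -1; 0 -3/5 4/5 -8/5; 0 -4/5 -3/5 -19/5; 0 0 0 1]
M⁻¹ · (3, -2, -13/4)ᵀ = (2, -3, -1/4)ᵀ

p = (2, -3, -1/4)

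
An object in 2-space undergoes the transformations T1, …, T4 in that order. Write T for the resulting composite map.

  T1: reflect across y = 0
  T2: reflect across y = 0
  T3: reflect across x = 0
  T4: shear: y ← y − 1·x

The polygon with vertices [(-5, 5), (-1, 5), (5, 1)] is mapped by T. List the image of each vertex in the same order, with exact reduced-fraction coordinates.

T1 reflect across y = 0: (-5, 5) → (-5, -5); (-1, 5) → (-1, -5); (5, 1) → (5, -1)
T2 reflect across y = 0: (-5, -5) → (-5, 5); (-1, -5) → (-1, 5); (5, -1) → (5, 1)
T3 reflect across x = 0: (-5, 5) → (5, 5); (-1, 5) → (1, 5); (5, 1) → (-5, 1)
T4 shear: y ← y − 1·x: (5, 5) → (5, 0); (1, 5) → (1, 4); (-5, 1) → (-5, 6)

image vertices: (5, 0), (1, 4), (-5, 6)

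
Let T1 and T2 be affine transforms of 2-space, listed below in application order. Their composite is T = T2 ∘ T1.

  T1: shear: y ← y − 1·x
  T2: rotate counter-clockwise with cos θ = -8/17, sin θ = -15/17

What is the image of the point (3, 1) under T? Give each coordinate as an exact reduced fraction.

T(p) = (-54/17, -29/17)

T1 shear: y ← y − 1·x: (3, 1) → (3, -2)
T2 rotate counter-clockwise with cos θ = -8/17, sin θ = -15/17: (3, -2) → (-54/17, -29/17)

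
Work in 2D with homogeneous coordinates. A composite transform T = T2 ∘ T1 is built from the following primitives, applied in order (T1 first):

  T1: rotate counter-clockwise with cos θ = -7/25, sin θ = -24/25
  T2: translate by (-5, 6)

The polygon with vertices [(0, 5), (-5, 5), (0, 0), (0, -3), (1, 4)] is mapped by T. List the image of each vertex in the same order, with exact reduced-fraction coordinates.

image vertices: (-1/5, 23/5), (6/5, 47/5), (-5, 6), (-197/25, 171/25), (-36/25, 98/25)

T1 rotate counter-clockwise with cos θ = -7/25, sin θ = -24/25: (0, 5) → (24/5, -7/5); (-5, 5) → (31/5, 17/5); (0, 0) → (0, 0); (0, -3) → (-72/25, 21/25); (1, 4) → (89/25, -52/25)
T2 translate by (-5, 6): (24/5, -7/5) → (-1/5, 23/5); (31/5, 17/5) → (6/5, 47/5); (0, 0) → (-5, 6); (-72/25, 21/25) → (-197/25, 171/25); (89/25, -52/25) → (-36/25, 98/25)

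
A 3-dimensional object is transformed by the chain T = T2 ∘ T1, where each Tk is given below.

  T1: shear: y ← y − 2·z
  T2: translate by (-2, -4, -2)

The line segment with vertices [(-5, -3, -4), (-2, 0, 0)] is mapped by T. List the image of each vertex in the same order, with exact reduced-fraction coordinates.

image vertices: (-7, 1, -6), (-4, -4, -2)

T1 shear: y ← y − 2·z: (-5, -3, -4) → (-5, 5, -4); (-2, 0, 0) → (-2, 0, 0)
T2 translate by (-2, -4, -2): (-5, 5, -4) → (-7, 1, -6); (-2, 0, 0) → (-4, -4, -2)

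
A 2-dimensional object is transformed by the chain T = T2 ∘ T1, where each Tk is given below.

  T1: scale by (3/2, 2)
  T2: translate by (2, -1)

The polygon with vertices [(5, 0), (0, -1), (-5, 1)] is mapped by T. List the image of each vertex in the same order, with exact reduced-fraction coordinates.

image vertices: (19/2, -1), (2, -3), (-11/2, 1)

T1 scale by (3/2, 2): (5, 0) → (15/2, 0); (0, -1) → (0, -2); (-5, 1) → (-15/2, 2)
T2 translate by (2, -1): (15/2, 0) → (19/2, -1); (0, -2) → (2, -3); (-15/2, 2) → (-11/2, 1)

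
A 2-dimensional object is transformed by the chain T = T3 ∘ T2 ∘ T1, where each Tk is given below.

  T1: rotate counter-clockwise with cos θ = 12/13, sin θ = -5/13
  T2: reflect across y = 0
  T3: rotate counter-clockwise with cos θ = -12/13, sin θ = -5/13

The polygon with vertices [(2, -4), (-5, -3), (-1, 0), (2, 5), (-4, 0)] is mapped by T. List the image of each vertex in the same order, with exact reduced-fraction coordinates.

T1 rotate counter-clockwise with cos θ = 12/13, sin θ = -5/13: (2, -4) → (4/13, -58/13); (-5, -3) → (-75/13, -11/13); (-1, 0) → (-12/13, 5/13); (2, 5) → (49/13, 50/13); (-4, 0) → (-48/13, 20/13)
T2 reflect across y = 0: (4/13, -58/13) → (4/13, 58/13); (-75/13, -11/13) → (-75/13, 11/13); (-12/13, 5/13) → (-12/13, -5/13); (49/13, 50/13) → (49/13, -50/13); (-48/13, 20/13) → (-48/13, -20/13)
T3 rotate counter-clockwise with cos θ = -12/13, sin θ = -5/13: (4/13, 58/13) → (242/169, -716/169); (-75/13, 11/13) → (955/169, 243/169); (-12/13, -5/13) → (119/169, 120/169); (49/13, -50/13) → (-838/169, 355/169); (-48/13, -20/13) → (476/169, 480/169)

image vertices: (242/169, -716/169), (955/169, 243/169), (119/169, 120/169), (-838/169, 355/169), (476/169, 480/169)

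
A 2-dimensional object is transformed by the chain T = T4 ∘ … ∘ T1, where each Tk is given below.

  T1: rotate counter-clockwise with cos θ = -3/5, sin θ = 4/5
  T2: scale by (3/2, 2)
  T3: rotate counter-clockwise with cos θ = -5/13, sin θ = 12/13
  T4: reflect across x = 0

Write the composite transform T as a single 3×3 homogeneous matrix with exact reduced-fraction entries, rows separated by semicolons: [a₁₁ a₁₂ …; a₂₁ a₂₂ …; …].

T = [147/130 -102/65 0; -94/65 -42/65 0; 0 0 1]

T1 = [-3/5 -4/5 0; 4/5 -3/5 0; 0 0 1]
T2·T1 = [-9/10 -6/5 0; 8/5 -6/5 0; 0 0 1]
T3·…·T1 = [-147/130 102/65 0; -94/65 -42/65 0; 0 0 1]
T4·…·T1 = [147/130 -102/65 0; -94/65 -42/65 0; 0 0 1]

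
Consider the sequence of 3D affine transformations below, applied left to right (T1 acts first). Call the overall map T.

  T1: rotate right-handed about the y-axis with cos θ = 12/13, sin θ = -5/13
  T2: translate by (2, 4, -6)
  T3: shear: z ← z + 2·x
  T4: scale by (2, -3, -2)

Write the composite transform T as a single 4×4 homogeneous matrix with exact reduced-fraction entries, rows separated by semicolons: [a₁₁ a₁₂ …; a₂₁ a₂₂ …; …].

T1 = [12/13 0 -5/13 0; 0 1 0 0; 5/13 0 12/13 0; 0 0 0 1]
T2·T1 = [12/13 0 -5/13 2; 0 1 0 4; 5/13 0 12/13 -6; 0 0 0 1]
T3·…·T1 = [12/13 0 -5/13 2; 0 1 0 4; 29/13 0 2/13 -2; 0 0 0 1]
T4·…·T1 = [24/13 0 -10/13 4; 0 -3 0 -12; -58/13 0 -4/13 4; 0 0 0 1]

T = [24/13 0 -10/13 4; 0 -3 0 -12; -58/13 0 -4/13 4; 0 0 0 1]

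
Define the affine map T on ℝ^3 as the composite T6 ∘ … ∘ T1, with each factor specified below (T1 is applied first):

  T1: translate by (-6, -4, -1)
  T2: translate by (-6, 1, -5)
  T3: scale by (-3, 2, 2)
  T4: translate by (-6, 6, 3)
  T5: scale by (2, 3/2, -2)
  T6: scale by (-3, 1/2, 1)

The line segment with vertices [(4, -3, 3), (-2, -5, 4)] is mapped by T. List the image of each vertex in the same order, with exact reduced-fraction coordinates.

T1 translate by (-6, -4, -1): (4, -3, 3) → (-2, -7, 2); (-2, -5, 4) → (-8, -9, 3)
T2 translate by (-6, 1, -5): (-2, -7, 2) → (-8, -6, -3); (-8, -9, 3) → (-14, -8, -2)
T3 scale by (-3, 2, 2): (-8, -6, -3) → (24, -12, -6); (-14, -8, -2) → (42, -16, -4)
T4 translate by (-6, 6, 3): (24, -12, -6) → (18, -6, -3); (42, -16, -4) → (36, -10, -1)
T5 scale by (2, 3/2, -2): (18, -6, -3) → (36, -9, 6); (36, -10, -1) → (72, -15, 2)
T6 scale by (-3, 1/2, 1): (36, -9, 6) → (-108, -9/2, 6); (72, -15, 2) → (-216, -15/2, 2)

image vertices: (-108, -9/2, 6), (-216, -15/2, 2)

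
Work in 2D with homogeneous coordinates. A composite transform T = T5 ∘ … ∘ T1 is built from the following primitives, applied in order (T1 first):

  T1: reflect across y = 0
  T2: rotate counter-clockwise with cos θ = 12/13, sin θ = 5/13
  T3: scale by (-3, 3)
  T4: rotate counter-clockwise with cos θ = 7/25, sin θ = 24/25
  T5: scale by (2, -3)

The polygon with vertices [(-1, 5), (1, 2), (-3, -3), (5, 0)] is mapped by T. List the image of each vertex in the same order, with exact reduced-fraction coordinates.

image vertices: (678/25, 531/25), (1812/325, 5949/325), (-882/325, -12339/325), (-1224/65, 2277/65)

T1 reflect across y = 0: (-1, 5) → (-1, -5); (1, 2) → (1, -2); (-3, -3) → (-3, 3); (5, 0) → (5, 0)
T2 rotate counter-clockwise with cos θ = 12/13, sin θ = 5/13: (-1, -5) → (1, -5); (1, -2) → (22/13, -19/13); (-3, 3) → (-51/13, 21/13); (5, 0) → (60/13, 25/13)
T3 scale by (-3, 3): (1, -5) → (-3, -15); (22/13, -19/13) → (-66/13, -57/13); (-51/13, 21/13) → (153/13, 63/13); (60/13, 25/13) → (-180/13, 75/13)
T4 rotate counter-clockwise with cos θ = 7/25, sin θ = 24/25: (-3, -15) → (339/25, -177/25); (-66/13, -57/13) → (906/325, -1983/325); (153/13, 63/13) → (-441/325, 4113/325); (-180/13, 75/13) → (-612/65, -759/65)
T5 scale by (2, -3): (339/25, -177/25) → (678/25, 531/25); (906/325, -1983/325) → (1812/325, 5949/325); (-441/325, 4113/325) → (-882/325, -12339/325); (-612/65, -759/65) → (-1224/65, 2277/65)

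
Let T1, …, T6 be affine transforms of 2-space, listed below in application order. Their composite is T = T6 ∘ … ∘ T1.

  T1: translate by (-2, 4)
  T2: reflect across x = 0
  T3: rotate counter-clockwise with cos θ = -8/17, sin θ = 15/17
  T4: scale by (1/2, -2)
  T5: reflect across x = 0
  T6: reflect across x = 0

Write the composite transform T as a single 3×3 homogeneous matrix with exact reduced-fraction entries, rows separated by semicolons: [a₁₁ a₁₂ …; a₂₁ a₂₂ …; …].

T1 = [1 0 -2; 0 1 4; 0 0 1]
T2·T1 = [-1 0 2; 0 1 4; 0 0 1]
T3·…·T1 = [8/17 -15/17 -76/17; -15/17 -8/17 -2/17; 0 0 1]
T4·…·T1 = [4/17 -15/34 -38/17; 30/17 16/17 4/17; 0 0 1]
T5·…·T1 = [-4/17 15/34 38/17; 30/17 16/17 4/17; 0 0 1]
T6·…·T1 = [4/17 -15/34 -38/17; 30/17 16/17 4/17; 0 0 1]

T = [4/17 -15/34 -38/17; 30/17 16/17 4/17; 0 0 1]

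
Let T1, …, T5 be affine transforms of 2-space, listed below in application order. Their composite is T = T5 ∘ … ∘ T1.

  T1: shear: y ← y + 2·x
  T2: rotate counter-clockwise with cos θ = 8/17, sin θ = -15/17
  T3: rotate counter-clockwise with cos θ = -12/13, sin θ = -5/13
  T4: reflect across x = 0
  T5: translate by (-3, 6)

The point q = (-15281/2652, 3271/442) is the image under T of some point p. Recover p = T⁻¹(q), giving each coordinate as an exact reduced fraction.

p = (-5/4, -1/3)

T1 = [1 0 0; 2 1 0; 0 0 1]
T2·T1 = [38/17 15/17 0; 1/17 8/17 0; 0 0 1]
T3·…·T1 = [-451/221 -140/221 0; -202/221 -171/221 0; 0 0 1]
T4·…·T1 = [451/221 140/221 0; -202/221 -171/221 0; 0 0 1]
T5·…·T1 = [451/221 140/221 -3; -202/221 -171/221 6; 0 0 1]
det M = -1; M⁻¹ = [171/221 140/221 -327/221; -202/221 -451/221 2100/221; 0 0 1]
M⁻¹ · (-15281/2652, 3271/442)ᵀ = (-5/4, -1/3)ᵀ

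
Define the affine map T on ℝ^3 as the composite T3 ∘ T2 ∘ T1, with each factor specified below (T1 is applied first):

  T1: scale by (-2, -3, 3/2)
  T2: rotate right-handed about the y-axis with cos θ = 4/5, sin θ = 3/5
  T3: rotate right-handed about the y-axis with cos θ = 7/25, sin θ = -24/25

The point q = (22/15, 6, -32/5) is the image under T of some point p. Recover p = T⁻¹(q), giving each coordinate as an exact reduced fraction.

p = (4/3, -2, -4)

T1 = [-2 0 0 0; 0 -3 0 0; 0 0 3/2 0; 0 0 0 1]
T2·T1 = [-8/5 0 9/10 0; 0 -3 0 0; 6/5 0 6/5 0; 0 0 0 1]
T3·…·T1 = [-8/5 0 -9/10 0; 0 -3 0 0; -6/5 0 6/5 0; 0 0 0 1]
det M = 9; M⁻¹ = [-2/5 0 -3/10 0; 0 -1/3 0 0; -2/5 0 8/15 0; 0 0 0 1]
M⁻¹ · (22/15, 6, -32/5)ᵀ = (4/3, -2, -4)ᵀ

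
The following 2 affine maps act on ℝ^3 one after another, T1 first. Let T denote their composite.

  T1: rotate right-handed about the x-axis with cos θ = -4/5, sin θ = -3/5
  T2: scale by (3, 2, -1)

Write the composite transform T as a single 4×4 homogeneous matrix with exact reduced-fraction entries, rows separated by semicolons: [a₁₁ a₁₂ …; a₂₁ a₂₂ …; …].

T = [3 0 0 0; 0 -8/5 6/5 0; 0 3/5 4/5 0; 0 0 0 1]

T1 = [1 0 0 0; 0 -4/5 3/5 0; 0 -3/5 -4/5 0; 0 0 0 1]
T2·T1 = [3 0 0 0; 0 -8/5 6/5 0; 0 3/5 4/5 0; 0 0 0 1]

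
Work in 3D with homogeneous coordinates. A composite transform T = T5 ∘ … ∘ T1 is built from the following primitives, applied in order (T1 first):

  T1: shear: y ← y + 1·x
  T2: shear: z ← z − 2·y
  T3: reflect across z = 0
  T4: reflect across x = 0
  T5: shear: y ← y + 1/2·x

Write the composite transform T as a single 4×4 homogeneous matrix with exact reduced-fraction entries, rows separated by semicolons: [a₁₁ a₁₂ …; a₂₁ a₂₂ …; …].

T = [-1 0 0 0; 1/2 1 0 0; 2 2 -1 0; 0 0 0 1]

T1 = [1 0 0 0; 1 1 0 0; 0 0 1 0; 0 0 0 1]
T2·T1 = [1 0 0 0; 1 1 0 0; -2 -2 1 0; 0 0 0 1]
T3·…·T1 = [1 0 0 0; 1 1 0 0; 2 2 -1 0; 0 0 0 1]
T4·…·T1 = [-1 0 0 0; 1 1 0 0; 2 2 -1 0; 0 0 0 1]
T5·…·T1 = [-1 0 0 0; 1/2 1 0 0; 2 2 -1 0; 0 0 0 1]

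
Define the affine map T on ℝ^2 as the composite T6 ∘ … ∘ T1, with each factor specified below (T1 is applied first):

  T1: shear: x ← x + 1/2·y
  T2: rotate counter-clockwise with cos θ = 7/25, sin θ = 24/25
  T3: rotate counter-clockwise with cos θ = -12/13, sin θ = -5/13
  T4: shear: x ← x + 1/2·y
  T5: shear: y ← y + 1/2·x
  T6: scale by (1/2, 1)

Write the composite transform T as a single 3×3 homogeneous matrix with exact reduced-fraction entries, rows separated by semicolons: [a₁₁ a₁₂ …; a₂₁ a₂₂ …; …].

T1 = [1 1/2 0; 0 1 0; 0 0 1]
T2·T1 = [7/25 -41/50 0; 24/25 19/25 0; 0 0 1]
T3·…·T1 = [36/325 341/325 0; -323/325 -251/650 0; 0 0 1]
T4·…·T1 = [-251/650 1113/1300 0; -323/325 -251/650 0; 0 0 1]
T5·…·T1 = [-251/650 1113/1300 0; -1543/1300 109/2600 0; 0 0 1]
T6·…·T1 = [-251/1300 1113/2600 0; -1543/1300 109/2600 0; 0 0 1]

T = [-251/1300 1113/2600 0; -1543/1300 109/2600 0; 0 0 1]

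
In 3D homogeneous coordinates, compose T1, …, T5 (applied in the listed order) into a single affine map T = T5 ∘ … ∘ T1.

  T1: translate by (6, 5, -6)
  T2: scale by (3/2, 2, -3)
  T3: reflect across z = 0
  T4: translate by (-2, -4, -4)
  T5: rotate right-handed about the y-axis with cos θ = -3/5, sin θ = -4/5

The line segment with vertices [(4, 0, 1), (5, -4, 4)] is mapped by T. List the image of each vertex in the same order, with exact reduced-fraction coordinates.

image vertices: (37/5, 6, 109/5), (-7/10, -2, 88/5)

T1 translate by (6, 5, -6): (4, 0, 1) → (10, 5, -5); (5, -4, 4) → (11, 1, -2)
T2 scale by (3/2, 2, -3): (10, 5, -5) → (15, 10, 15); (11, 1, -2) → (33/2, 2, 6)
T3 reflect across z = 0: (15, 10, 15) → (15, 10, -15); (33/2, 2, 6) → (33/2, 2, -6)
T4 translate by (-2, -4, -4): (15, 10, -15) → (13, 6, -19); (33/2, 2, -6) → (29/2, -2, -10)
T5 rotate right-handed about the y-axis with cos θ = -3/5, sin θ = -4/5: (13, 6, -19) → (37/5, 6, 109/5); (29/2, -2, -10) → (-7/10, -2, 88/5)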